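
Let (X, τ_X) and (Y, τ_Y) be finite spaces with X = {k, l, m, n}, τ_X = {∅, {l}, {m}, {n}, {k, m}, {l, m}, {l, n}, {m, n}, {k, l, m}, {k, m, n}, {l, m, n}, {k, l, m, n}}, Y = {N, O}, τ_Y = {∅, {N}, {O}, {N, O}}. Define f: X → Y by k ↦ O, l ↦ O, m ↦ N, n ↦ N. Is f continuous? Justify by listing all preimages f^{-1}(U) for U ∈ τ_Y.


f is NOT continuous.

Compute f^{-1}(U) for each U ∈ τ_Y:
  U = ∅: f^{-1}(U) = ∅ ∈ τ_X ✓.
  U = {N}: f^{-1}(U) = {m, n} ∈ τ_X ✓.
  U = {O}: f^{-1}(U) = {k, l} ∉ τ_X ✗.
  U = {N, O}: f^{-1}(U) = {k, l, m, n} ∈ τ_X ✓.
Found U = {O} with f^{-1}(U) = {k, l} not in τ_X. Therefore f is NOT continuous.


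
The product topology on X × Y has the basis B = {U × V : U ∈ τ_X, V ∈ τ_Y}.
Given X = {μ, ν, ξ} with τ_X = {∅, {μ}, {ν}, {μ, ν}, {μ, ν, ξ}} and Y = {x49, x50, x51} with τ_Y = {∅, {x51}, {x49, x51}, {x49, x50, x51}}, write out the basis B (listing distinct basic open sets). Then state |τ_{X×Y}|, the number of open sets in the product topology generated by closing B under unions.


Basis B = {∅ × ∅, {μ} × {x51}, {ν} × {x51}, {μ} × {x49, x51}, {μ, ν} × {x51}, {ν} × {x49, x51}, {μ} × {x49, x50, x51}, {μ, ν, ξ} × {x51}, {ν} × {x49, x50, x51}, {μ, ν} × {x49, x51}, {μ, ν} × {x49, x50, x51}, {μ, ν, ξ} × {x49, x51}, {μ, ν, ξ} × {x49, x50, x51}}; |τ_{X×Y}| = 30.

Enumerate products U × V with U ∈ τ_X, V ∈ τ_Y (deduplicated):
  ∅ × ∅ = {} (∅)
  {μ} × {x51} = {(μ,x51)}
  {ν} × {x51} = {(ν,x51)}
  {μ} × {x49, x51} = {(μ,x49), (μ,x51)}
  {μ, ν} × {x51} = {(μ,x51), (ν,x51)}
  {ν} × {x49, x51} = {(ν,x49), (ν,x51)}
  {μ} × {x49, x50, x51} = {(μ,x49), (μ,x50), (μ,x51)}
  {μ, ν, ξ} × {x51} = {(μ,x51), (ν,x51), (ξ,x51)}
  {ν} × {x49, x50, x51} = {(ν,x49), (ν,x50), (ν,x51)}
  {μ, ν} × {x49, x51} = {(μ,x49), (μ,x51), (ν,x49), (ν,x51)}
  {μ, ν} × {x49, x50, x51} = {(μ,x49), (μ,x50), (μ,x51), (ν,x49), (ν,x50), (ν,x51)}
  {μ, ν, ξ} × {x49, x51} = {(μ,x49), (μ,x51), (ν,x49), (ν,x51), (ξ,x49), (ξ,x51)}
  {μ, ν, ξ} × {x49, x50, x51} = {(μ,x49), (μ,x50), (μ,x51), (ν,x49), (ν,x50), (ν,x51), (ξ,x49), (ξ,x50), (ξ,x51)}
These 13 distinct sets form the basis B.
Close under arbitrary unions to get τ_{X×Y}; counting gives |τ_{X×Y}| = 30.


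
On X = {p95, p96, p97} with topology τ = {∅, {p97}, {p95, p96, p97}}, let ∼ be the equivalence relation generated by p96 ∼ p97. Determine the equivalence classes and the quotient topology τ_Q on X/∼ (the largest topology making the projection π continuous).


X/∼ = {[p95], [p96=p97]}; |τ_Q| = 2.

Equivalence classes: [p95], [p96=p97].
Quotient map π: X → X/∼ sends p95 ↦ [p95], p96 ↦ [p96=p97], p97 ↦ [p96=p97].
For each subset V ⊆ X/∼, compute π^{-1}(V) ⊆ X and check whether π^{-1}(V) ∈ τ. V is open in τ_Q iff π^{-1}(V) ∈ τ.
  V = {}: π^{-1}(V) = ∅ ∈ τ ✓.
  V = {[p95]}: π^{-1}(V) = {p95} ∉ τ ✗.
  V = {[p96=p97]}: π^{-1}(V) = {p96, p97} ∉ τ ✗.
  V = {[p95], [p96=p97]}: π^{-1}(V) = {p95, p96, p97} ∈ τ ✓.
Open sets in the quotient: τ_Q = {{}, {[p95], [p96=p97]}} (2 elements).


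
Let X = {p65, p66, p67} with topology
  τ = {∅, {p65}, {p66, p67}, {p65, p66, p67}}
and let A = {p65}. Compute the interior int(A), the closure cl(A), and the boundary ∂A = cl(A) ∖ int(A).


int(A) = {p65}, cl(A) = {p65}, ∂A = ∅.

Closed sets in (X, τ) are complements of opens:
  closed(X, τ) = {∅, {p65}, {p66, p67}, {p65, p66, p67}}.
int(A) = ⋃ {U ∈ τ : U ⊆ A}. Opens contained in A: ∅, {p65}.
Taking the union of these: int(A) = {p65}.
cl(A) = ⋂ {C closed : A ⊆ C}. Closed sets containing A: {p65}, {p65, p66, p67}.
Intersecting these: cl(A) = {p65}.
∂A = cl(A) ∖ int(A) = {p65} ∖ {p65} = ∅.


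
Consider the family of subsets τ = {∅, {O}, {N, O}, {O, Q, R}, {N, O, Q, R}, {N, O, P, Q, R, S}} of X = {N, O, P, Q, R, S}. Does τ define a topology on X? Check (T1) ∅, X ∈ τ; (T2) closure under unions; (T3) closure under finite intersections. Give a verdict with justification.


τ IS a topology on X.

Axiom (T1): ∅ ∈ τ? Yes; X ∈ τ? Yes.
Axiom (T2/T3): check pairwise unions and intersections of members of τ.
All pairwise intersections and unions checked — each lies in τ. Therefore τ satisfies (T1), (T2), (T3): it IS a topology on X.


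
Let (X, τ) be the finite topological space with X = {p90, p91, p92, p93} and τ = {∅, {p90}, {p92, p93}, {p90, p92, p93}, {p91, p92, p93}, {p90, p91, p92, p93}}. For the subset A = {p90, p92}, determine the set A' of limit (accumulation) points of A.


A' = {p91, p93}

For each x ∈ X, list the open sets U ∈ τ with x ∈ U, then check whether U ∩ (A ∖ {x}) ≠ ∅ for every such U.
  x = p90: open {p90} ∋ x has {p90} ∩ (A ∖ {p90}) = ∅, so x is NOT a limit point.
  x = p91: opens ∋ x are {p91, p92, p93}, {p90, p91, p92, p93}; each meets A ∖ {p91}, so x IS a limit point.
  x = p92: open {p92, p93} ∋ x has {p92, p93} ∩ (A ∖ {p92}) = ∅, so x is NOT a limit point.
  x = p93: opens ∋ x are {p92, p93}, {p90, p92, p93}, {p91, p92, p93}, {p90, p91, p92, p93}; each meets A ∖ {p93}, so x IS a limit point.
Collecting: A' = {p91, p93}.


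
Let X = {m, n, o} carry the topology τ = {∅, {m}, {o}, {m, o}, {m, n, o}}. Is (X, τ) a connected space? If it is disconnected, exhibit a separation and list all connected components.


(X, τ) is connected.

Find clopen sets (U ∈ τ with X ∖ U ∈ τ):
  U = ∅, X ∖ U = {m, n, o} — both open, so U is clopen.
  U = {m, n, o}, X ∖ U = ∅ — both open, so U is clopen.
Only trivial clopens (∅ and X) exist, so (X, τ) is connected.
Compute connected components by grouping points that agree on all clopens:
  component: {m, n, o}


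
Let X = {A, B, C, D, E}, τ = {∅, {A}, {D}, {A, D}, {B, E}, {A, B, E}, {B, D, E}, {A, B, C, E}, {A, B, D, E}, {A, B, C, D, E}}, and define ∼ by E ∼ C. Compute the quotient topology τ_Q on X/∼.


X/∼ = {[A], [B], [C=E], [D]}; |τ_Q| = 6.

Equivalence classes: [A], [B], [C=E], [D].
Quotient map π: X → X/∼ sends A ↦ [A], B ↦ [B], C ↦ [C=E], D ↦ [D], E ↦ [C=E].
For each subset V ⊆ X/∼, compute π^{-1}(V) ⊆ X and check whether π^{-1}(V) ∈ τ. V is open in τ_Q iff π^{-1}(V) ∈ τ.
  V = {}: π^{-1}(V) = ∅ ∈ τ ✓.
  V = {[A]}: π^{-1}(V) = {A} ∈ τ ✓.
  V = {[B]}: π^{-1}(V) = {B} ∉ τ ✗.
  V = {[A], [B]}: π^{-1}(V) = {A, B} ∉ τ ✗.
  V = {[C=E]}: π^{-1}(V) = {C, E} ∉ τ ✗.
  V = {[A], [C=E]}: π^{-1}(V) = {A, C, E} ∉ τ ✗.
  V = {[B], [C=E]}: π^{-1}(V) = {B, C, E} ∉ τ ✗.
  V = {[A], [B], [C=E]}: π^{-1}(V) = {A, B, C, E} ∈ τ ✓.
  V = {[D]}: π^{-1}(V) = {D} ∈ τ ✓.
  V = {[A], [D]}: π^{-1}(V) = {A, D} ∈ τ ✓.
  V = {[B], [D]}: π^{-1}(V) = {B, D} ∉ τ ✗.
  V = {[A], [B], [D]}: π^{-1}(V) = {A, B, D} ∉ τ ✗.
  V = {[C=E], [D]}: π^{-1}(V) = {C, D, E} ∉ τ ✗.
  V = {[A], [C=E], [D]}: π^{-1}(V) = {A, C, D, E} ∉ τ ✗.
  V = {[B], [C=E], [D]}: π^{-1}(V) = {B, C, D, E} ∉ τ ✗.
  V = {[A], [B], [C=E], [D]}: π^{-1}(V) = {A, B, C, D, E} ∈ τ ✓.
Open sets in the quotient: τ_Q = {{}, {[A]}, {[A], [B], [C=E]}, {[D]}, {[A], [D]}, {[A], [B], [C=E], [D]}} (6 elements).


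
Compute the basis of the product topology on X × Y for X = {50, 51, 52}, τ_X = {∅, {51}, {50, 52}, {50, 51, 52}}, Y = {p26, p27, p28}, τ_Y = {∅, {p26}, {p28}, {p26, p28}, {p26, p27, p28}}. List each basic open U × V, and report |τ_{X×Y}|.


Basis B = {∅ × ∅, {51} × {p26}, {51} × {p28}, {50, 52} × {p26}, {50, 52} × {p28}, {51} × {p26, p28}, {50, 51, 52} × {p26}, {50, 51, 52} × {p28}, {51} × {p26, p27, p28}, {50, 52} × {p26, p28}, {50, 52} × {p26, p27, p28}, {50, 51, 52} × {p26, p28}, {50, 51, 52} × {p26, p27, p28}}; |τ_{X×Y}| = 25.

Enumerate products U × V with U ∈ τ_X, V ∈ τ_Y (deduplicated):
  ∅ × ∅ = {} (∅)
  {51} × {p26} = {(51,p26)}
  {51} × {p28} = {(51,p28)}
  {50, 52} × {p26} = {(50,p26), (52,p26)}
  {50, 52} × {p28} = {(50,p28), (52,p28)}
  {51} × {p26, p28} = {(51,p26), (51,p28)}
  {50, 51, 52} × {p26} = {(50,p26), (51,p26), (52,p26)}
  {50, 51, 52} × {p28} = {(50,p28), (51,p28), (52,p28)}
  {51} × {p26, p27, p28} = {(51,p26), (51,p27), (51,p28)}
  {50, 52} × {p26, p28} = {(50,p26), (50,p28), (52,p26), (52,p28)}
  {50, 52} × {p26, p27, p28} = {(50,p26), (50,p27), (50,p28), (52,p26), (52,p27), (52,p28)}
  {50, 51, 52} × {p26, p28} = {(50,p26), (50,p28), (51,p26), (51,p28), (52,p26), (52,p28)}
  {50, 51, 52} × {p26, p27, p28} = {(50,p26), (50,p27), (50,p28), (51,p26), (51,p27), (51,p28), (52,p26), (52,p27), (52,p28)}
These 13 distinct sets form the basis B.
Close under arbitrary unions to get τ_{X×Y}; counting gives |τ_{X×Y}| = 25.


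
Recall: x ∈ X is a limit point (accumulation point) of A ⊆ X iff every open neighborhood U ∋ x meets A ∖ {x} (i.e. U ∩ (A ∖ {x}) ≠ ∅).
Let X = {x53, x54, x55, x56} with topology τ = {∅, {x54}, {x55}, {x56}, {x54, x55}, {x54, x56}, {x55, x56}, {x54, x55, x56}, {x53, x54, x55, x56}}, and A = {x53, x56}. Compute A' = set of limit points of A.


A' = {x53}

For each x ∈ X, list the open sets U ∈ τ with x ∈ U, then check whether U ∩ (A ∖ {x}) ≠ ∅ for every such U.
  x = x53: opens ∋ x are {x53, x54, x55, x56}; each meets A ∖ {x53}, so x IS a limit point.
  x = x54: open {x54} ∋ x has {x54} ∩ (A ∖ {x54}) = ∅, so x is NOT a limit point.
  x = x55: open {x55} ∋ x has {x55} ∩ (A ∖ {x55}) = ∅, so x is NOT a limit point.
  x = x56: open {x56} ∋ x has {x56} ∩ (A ∖ {x56}) = ∅, so x is NOT a limit point.
Collecting: A' = {x53}.


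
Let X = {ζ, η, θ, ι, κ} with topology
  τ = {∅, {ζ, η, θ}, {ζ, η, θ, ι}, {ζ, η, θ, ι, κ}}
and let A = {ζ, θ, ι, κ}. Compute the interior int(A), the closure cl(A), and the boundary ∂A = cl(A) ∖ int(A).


int(A) = ∅, cl(A) = {ζ, η, θ, ι, κ}, ∂A = {ζ, η, θ, ι, κ}.

Closed sets in (X, τ) are complements of opens:
  closed(X, τ) = {∅, {κ}, {ι, κ}, {ζ, η, θ, ι, κ}}.
int(A) = ⋃ {U ∈ τ : U ⊆ A}. Opens contained in A: ∅.
Taking the union of these: int(A) = ∅.
cl(A) = ⋂ {C closed : A ⊆ C}. Closed sets containing A: {ζ, η, θ, ι, κ}.
Intersecting these: cl(A) = {ζ, η, θ, ι, κ}.
∂A = cl(A) ∖ int(A) = {ζ, η, θ, ι, κ} ∖ ∅ = {ζ, η, θ, ι, κ}.


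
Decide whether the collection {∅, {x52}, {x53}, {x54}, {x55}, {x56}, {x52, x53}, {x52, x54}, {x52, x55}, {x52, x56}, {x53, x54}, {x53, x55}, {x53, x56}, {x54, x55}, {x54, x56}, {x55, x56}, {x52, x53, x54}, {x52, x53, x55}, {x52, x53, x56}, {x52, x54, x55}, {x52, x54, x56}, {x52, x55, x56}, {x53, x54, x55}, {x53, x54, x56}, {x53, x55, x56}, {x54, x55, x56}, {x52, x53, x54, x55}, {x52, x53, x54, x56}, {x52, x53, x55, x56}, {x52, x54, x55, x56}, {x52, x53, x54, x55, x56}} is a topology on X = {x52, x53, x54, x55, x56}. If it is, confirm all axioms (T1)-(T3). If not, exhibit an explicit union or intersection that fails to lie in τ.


τ is NOT a topology on X.

Axiom (T1): ∅ ∈ τ? Yes; X ∈ τ? Yes.
Axiom (T2/T3): check pairwise unions and intersections of members of τ.
Counterexample for (T2): {x53} ∪ {x54, x55, x56} = {x53, x54, x55, x56} ∉ τ. Therefore τ is NOT a topology.


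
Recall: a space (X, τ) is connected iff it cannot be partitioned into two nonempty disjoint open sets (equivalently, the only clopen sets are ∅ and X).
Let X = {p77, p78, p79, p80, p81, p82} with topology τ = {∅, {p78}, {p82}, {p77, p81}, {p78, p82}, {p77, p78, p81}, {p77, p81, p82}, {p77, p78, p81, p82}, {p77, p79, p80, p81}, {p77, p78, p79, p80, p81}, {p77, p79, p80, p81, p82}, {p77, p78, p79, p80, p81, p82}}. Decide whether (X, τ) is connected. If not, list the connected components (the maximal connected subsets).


(X, τ) is disconnected; components = [{p78}, {p82}, {p77, p79, p80, p81}].

Find clopen sets (U ∈ τ with X ∖ U ∈ τ):
  U = ∅, X ∖ U = {p77, p78, p79, p80, p81, p82} — both open, so U is clopen.
  U = {p78}, X ∖ U = {p77, p79, p80, p81, p82} — both open, so U is clopen.
  U = {p82}, X ∖ U = {p77, p78, p79, p80, p81} — both open, so U is clopen.
  U = {p78, p82}, X ∖ U = {p77, p79, p80, p81} — both open, so U is clopen.
  U = {p77, p79, p80, p81}, X ∖ U = {p78, p82} — both open, so U is clopen.
  U = {p77, p78, p79, p80, p81}, X ∖ U = {p82} — both open, so U is clopen.
  U = {p77, p79, p80, p81, p82}, X ∖ U = {p78} — both open, so U is clopen.
  U = {p77, p78, p79, p80, p81, p82}, X ∖ U = ∅ — both open, so U is clopen.
Nontrivial clopen(s) exist: e.g. {p78}. So (X, τ) is disconnected.
Compute connected components by grouping points that agree on all clopens:
  component: {p78}
  component: {p82}
  component: {p77, p79, p80, p81}


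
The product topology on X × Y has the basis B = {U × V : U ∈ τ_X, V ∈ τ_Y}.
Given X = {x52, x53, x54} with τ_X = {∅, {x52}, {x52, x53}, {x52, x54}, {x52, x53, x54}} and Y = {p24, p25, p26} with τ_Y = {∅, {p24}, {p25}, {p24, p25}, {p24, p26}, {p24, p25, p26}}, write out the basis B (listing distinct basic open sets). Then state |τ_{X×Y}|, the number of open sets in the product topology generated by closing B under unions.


Basis B = {∅ × ∅, {x52} × {p24}, {x52} × {p25}, {x52} × {p24, p25}, {x52} × {p24, p26}, {x52, x53} × {p24}, {x52, x54} × {p24}, {x52, x53} × {p25}, {x52, x54} × {p25}, {x52} × {p24, p25, p26}, {x52, x53, x54} × {p24}, {x52, x53, x54} × {p25}, {x52, x53} × {p24, p25}, {x52, x54} × {p24, p25}, {x52, x53} × {p24, p26}, {x52, x54} × {p24, p26}, {x52, x53} × {p24, p25, p26}, {x52, x54} × {p24, p25, p26}, {x52, x53, x54} × {p24, p25}, {x52, x53, x54} × {p24, p26}, {x52, x53, x54} × {p24, p25, p26}}; |τ_{X×Y}| = 70.

Enumerate products U × V with U ∈ τ_X, V ∈ τ_Y (deduplicated):
  ∅ × ∅ = {} (∅)
  {x52} × {p24} = {(x52,p24)}
  {x52} × {p25} = {(x52,p25)}
  {x52} × {p24, p25} = {(x52,p24), (x52,p25)}
  {x52} × {p24, p26} = {(x52,p24), (x52,p26)}
  {x52, x53} × {p24} = {(x52,p24), (x53,p24)}
  {x52, x54} × {p24} = {(x52,p24), (x54,p24)}
  {x52, x53} × {p25} = {(x52,p25), (x53,p25)}
  {x52, x54} × {p25} = {(x52,p25), (x54,p25)}
  {x52} × {p24, p25, p26} = {(x52,p24), (x52,p25), (x52,p26)}
  {x52, x53, x54} × {p24} = {(x52,p24), (x53,p24), (x54,p24)}
  {x52, x53, x54} × {p25} = {(x52,p25), (x53,p25), (x54,p25)}
  {x52, x53} × {p24, p25} = {(x52,p24), (x52,p25), (x53,p24), (x53,p25)}
  {x52, x54} × {p24, p25} = {(x52,p24), (x52,p25), (x54,p24), (x54,p25)}
  {x52, x53} × {p24, p26} = {(x52,p24), (x52,p26), (x53,p24), (x53,p26)}
  {x52, x54} × {p24, p26} = {(x52,p24), (x52,p26), (x54,p24), (x54,p26)}
  {x52, x53} × {p24, p25, p26} = {(x52,p24), (x52,p25), (x52,p26), (x53,p24), (x53,p25), (x53,p26)}
  {x52, x54} × {p24, p25, p26} = {(x52,p24), (x52,p25), (x52,p26), (x54,p24), (x54,p25), (x54,p26)}
  {x52, x53, x54} × {p24, p25} = {(x52,p24), (x52,p25), (x53,p24), (x53,p25), (x54,p24), (x54,p25)}
  {x52, x53, x54} × {p24, p26} = {(x52,p24), (x52,p26), (x53,p24), (x53,p26), (x54,p24), (x54,p26)}
  {x52, x53, x54} × {p24, p25, p26} = {(x52,p24), (x52,p25), (x52,p26), (x53,p24), (x53,p25), (x53,p26), (x54,p24), (x54,p25), (x54,p26)}
These 21 distinct sets form the basis B.
Close under arbitrary unions to get τ_{X×Y}; counting gives |τ_{X×Y}| = 70.


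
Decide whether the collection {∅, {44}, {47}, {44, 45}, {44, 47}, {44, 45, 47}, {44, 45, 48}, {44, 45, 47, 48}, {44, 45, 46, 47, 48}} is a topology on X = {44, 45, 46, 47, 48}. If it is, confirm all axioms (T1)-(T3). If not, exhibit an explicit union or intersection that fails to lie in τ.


τ IS a topology on X.

Axiom (T1): ∅ ∈ τ? Yes; X ∈ τ? Yes.
Axiom (T2/T3): check pairwise unions and intersections of members of τ.
All pairwise intersections and unions checked — each lies in τ. Therefore τ satisfies (T1), (T2), (T3): it IS a topology on X.


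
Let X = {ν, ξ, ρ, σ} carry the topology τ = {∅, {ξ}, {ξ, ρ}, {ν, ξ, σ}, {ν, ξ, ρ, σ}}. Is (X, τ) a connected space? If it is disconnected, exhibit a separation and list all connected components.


(X, τ) is connected.

Find clopen sets (U ∈ τ with X ∖ U ∈ τ):
  U = ∅, X ∖ U = {ν, ξ, ρ, σ} — both open, so U is clopen.
  U = {ν, ξ, ρ, σ}, X ∖ U = ∅ — both open, so U is clopen.
Only trivial clopens (∅ and X) exist, so (X, τ) is connected.
Compute connected components by grouping points that agree on all clopens:
  component: {ν, ξ, ρ, σ}


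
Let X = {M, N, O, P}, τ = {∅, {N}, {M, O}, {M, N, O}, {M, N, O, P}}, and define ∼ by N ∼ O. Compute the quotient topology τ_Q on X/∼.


X/∼ = {[M], [N=O], [P]}; |τ_Q| = 3.

Equivalence classes: [M], [N=O], [P].
Quotient map π: X → X/∼ sends M ↦ [M], N ↦ [N=O], O ↦ [N=O], P ↦ [P].
For each subset V ⊆ X/∼, compute π^{-1}(V) ⊆ X and check whether π^{-1}(V) ∈ τ. V is open in τ_Q iff π^{-1}(V) ∈ τ.
  V = {}: π^{-1}(V) = ∅ ∈ τ ✓.
  V = {[M]}: π^{-1}(V) = {M} ∉ τ ✗.
  V = {[N=O]}: π^{-1}(V) = {N, O} ∉ τ ✗.
  V = {[M], [N=O]}: π^{-1}(V) = {M, N, O} ∈ τ ✓.
  V = {[P]}: π^{-1}(V) = {P} ∉ τ ✗.
  V = {[M], [P]}: π^{-1}(V) = {M, P} ∉ τ ✗.
  V = {[N=O], [P]}: π^{-1}(V) = {N, O, P} ∉ τ ✗.
  V = {[M], [N=O], [P]}: π^{-1}(V) = {M, N, O, P} ∈ τ ✓.
Open sets in the quotient: τ_Q = {{}, {[M], [N=O]}, {[M], [N=O], [P]}} (3 elements).


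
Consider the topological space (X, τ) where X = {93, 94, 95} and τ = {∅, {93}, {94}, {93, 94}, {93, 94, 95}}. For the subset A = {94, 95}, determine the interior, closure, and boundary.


int(A) = {94}, cl(A) = {94, 95}, ∂A = {95}.

Closed sets in (X, τ) are complements of opens:
  closed(X, τ) = {∅, {95}, {93, 95}, {94, 95}, {93, 94, 95}}.
int(A) = ⋃ {U ∈ τ : U ⊆ A}. Opens contained in A: ∅, {94}.
Taking the union of these: int(A) = {94}.
cl(A) = ⋂ {C closed : A ⊆ C}. Closed sets containing A: {94, 95}, {93, 94, 95}.
Intersecting these: cl(A) = {94, 95}.
∂A = cl(A) ∖ int(A) = {94, 95} ∖ {94} = {95}.


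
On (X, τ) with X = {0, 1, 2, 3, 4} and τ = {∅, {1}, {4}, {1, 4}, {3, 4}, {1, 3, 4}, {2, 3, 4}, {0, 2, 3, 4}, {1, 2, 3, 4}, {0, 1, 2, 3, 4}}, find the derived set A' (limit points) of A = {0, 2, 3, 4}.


A' = {0, 2, 3}

For each x ∈ X, list the open sets U ∈ τ with x ∈ U, then check whether U ∩ (A ∖ {x}) ≠ ∅ for every such U.
  x = 0: opens ∋ x are {0, 2, 3, 4}, {0, 1, 2, 3, 4}; each meets A ∖ {0}, so x IS a limit point.
  x = 1: open {1} ∋ x has {1} ∩ (A ∖ {1}) = ∅, so x is NOT a limit point.
  x = 2: opens ∋ x are {2, 3, 4}, {0, 2, 3, 4}, {1, 2, 3, 4}, {0, 1, 2, 3, 4}; each meets A ∖ {2}, so x IS a limit point.
  x = 3: opens ∋ x are {3, 4}, {1, 3, 4}, {2, 3, 4}, {0, 2, 3, 4}, {1, 2, 3, 4}, {0, 1, 2, 3, 4}; each meets A ∖ {3}, so x IS a limit point.
  x = 4: open {4} ∋ x has {4} ∩ (A ∖ {4}) = ∅, so x is NOT a limit point.
Collecting: A' = {0, 2, 3}.


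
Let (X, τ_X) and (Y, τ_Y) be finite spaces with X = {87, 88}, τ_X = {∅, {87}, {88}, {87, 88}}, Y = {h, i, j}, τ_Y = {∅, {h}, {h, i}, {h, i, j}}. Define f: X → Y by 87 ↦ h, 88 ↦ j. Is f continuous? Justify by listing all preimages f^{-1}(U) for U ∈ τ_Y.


f IS continuous.

Compute f^{-1}(U) for each U ∈ τ_Y:
  U = ∅: f^{-1}(U) = ∅ ∈ τ_X ✓.
  U = {h}: f^{-1}(U) = {87} ∈ τ_X ✓.
  U = {h, i}: f^{-1}(U) = {87} ∈ τ_X ✓.
  U = {h, i, j}: f^{-1}(U) = {87, 88} ∈ τ_X ✓.
Every preimage lies in τ_X, so f IS continuous.


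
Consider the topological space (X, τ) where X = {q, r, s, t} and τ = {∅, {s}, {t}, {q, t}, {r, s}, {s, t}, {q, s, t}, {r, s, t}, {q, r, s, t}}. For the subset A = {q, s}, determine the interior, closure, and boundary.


int(A) = {s}, cl(A) = {q, r, s}, ∂A = {q, r}.

Closed sets in (X, τ) are complements of opens:
  closed(X, τ) = {∅, {q}, {r}, {q, r}, {q, t}, {r, s}, {q, r, s}, {q, r, t}, {q, r, s, t}}.
int(A) = ⋃ {U ∈ τ : U ⊆ A}. Opens contained in A: ∅, {s}.
Taking the union of these: int(A) = {s}.
cl(A) = ⋂ {C closed : A ⊆ C}. Closed sets containing A: {q, r, s}, {q, r, s, t}.
Intersecting these: cl(A) = {q, r, s}.
∂A = cl(A) ∖ int(A) = {q, r, s} ∖ {s} = {q, r}.


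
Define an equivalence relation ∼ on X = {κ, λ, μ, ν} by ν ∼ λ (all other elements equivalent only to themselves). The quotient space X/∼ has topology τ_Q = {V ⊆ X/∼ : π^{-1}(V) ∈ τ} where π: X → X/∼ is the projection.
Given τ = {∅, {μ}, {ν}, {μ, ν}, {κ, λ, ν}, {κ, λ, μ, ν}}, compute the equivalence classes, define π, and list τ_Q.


X/∼ = {[κ], [λ=ν], [μ]}; |τ_Q| = 4.

Equivalence classes: [κ], [λ=ν], [μ].
Quotient map π: X → X/∼ sends κ ↦ [κ], λ ↦ [λ=ν], μ ↦ [μ], ν ↦ [λ=ν].
For each subset V ⊆ X/∼, compute π^{-1}(V) ⊆ X and check whether π^{-1}(V) ∈ τ. V is open in τ_Q iff π^{-1}(V) ∈ τ.
  V = {}: π^{-1}(V) = ∅ ∈ τ ✓.
  V = {[κ]}: π^{-1}(V) = {κ} ∉ τ ✗.
  V = {[λ=ν]}: π^{-1}(V) = {λ, ν} ∉ τ ✗.
  V = {[κ], [λ=ν]}: π^{-1}(V) = {κ, λ, ν} ∈ τ ✓.
  V = {[μ]}: π^{-1}(V) = {μ} ∈ τ ✓.
  V = {[κ], [μ]}: π^{-1}(V) = {κ, μ} ∉ τ ✗.
  V = {[λ=ν], [μ]}: π^{-1}(V) = {λ, μ, ν} ∉ τ ✗.
  V = {[κ], [λ=ν], [μ]}: π^{-1}(V) = {κ, λ, μ, ν} ∈ τ ✓.
Open sets in the quotient: τ_Q = {{}, {[κ], [λ=ν]}, {[μ]}, {[κ], [λ=ν], [μ]}} (4 elements).


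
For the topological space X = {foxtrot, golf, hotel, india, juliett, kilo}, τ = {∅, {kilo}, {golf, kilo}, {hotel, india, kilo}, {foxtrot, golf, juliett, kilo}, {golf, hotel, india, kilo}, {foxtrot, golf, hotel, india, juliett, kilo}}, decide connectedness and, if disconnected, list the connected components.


(X, τ) is connected.

Find clopen sets (U ∈ τ with X ∖ U ∈ τ):
  U = ∅, X ∖ U = {foxtrot, golf, hotel, india, juliett, kilo} — both open, so U is clopen.
  U = {foxtrot, golf, hotel, india, juliett, kilo}, X ∖ U = ∅ — both open, so U is clopen.
Only trivial clopens (∅ and X) exist, so (X, τ) is connected.
Compute connected components by grouping points that agree on all clopens:
  component: {foxtrot, golf, hotel, india, juliett, kilo}


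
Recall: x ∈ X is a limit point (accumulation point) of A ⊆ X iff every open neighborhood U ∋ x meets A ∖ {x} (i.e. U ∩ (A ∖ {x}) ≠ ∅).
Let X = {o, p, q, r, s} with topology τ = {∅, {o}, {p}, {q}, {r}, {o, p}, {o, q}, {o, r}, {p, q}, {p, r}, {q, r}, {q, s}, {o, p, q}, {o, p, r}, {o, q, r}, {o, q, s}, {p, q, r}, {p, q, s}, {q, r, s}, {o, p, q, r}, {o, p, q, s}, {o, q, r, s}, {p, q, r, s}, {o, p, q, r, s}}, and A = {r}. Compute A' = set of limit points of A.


A' = ∅

For each x ∈ X, list the open sets U ∈ τ with x ∈ U, then check whether U ∩ (A ∖ {x}) ≠ ∅ for every such U.
  x = o: open {o} ∋ x has {o} ∩ (A ∖ {o}) = ∅, so x is NOT a limit point.
  x = p: open {p} ∋ x has {p} ∩ (A ∖ {p}) = ∅, so x is NOT a limit point.
  x = q: open {q} ∋ x has {q} ∩ (A ∖ {q}) = ∅, so x is NOT a limit point.
  x = r: open {r} ∋ x has {r} ∩ (A ∖ {r}) = ∅, so x is NOT a limit point.
  x = s: open {q, s} ∋ x has {q, s} ∩ (A ∖ {s}) = ∅, so x is NOT a limit point.
Collecting: A' = ∅.


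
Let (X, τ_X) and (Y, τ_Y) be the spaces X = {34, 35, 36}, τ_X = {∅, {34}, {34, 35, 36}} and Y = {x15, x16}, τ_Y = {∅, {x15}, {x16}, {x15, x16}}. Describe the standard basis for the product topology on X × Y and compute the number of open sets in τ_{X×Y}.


Basis B = {∅ × ∅, {34} × {x15}, {34} × {x16}, {34} × {x15, x16}, {34, 35, 36} × {x15}, {34, 35, 36} × {x16}, {34, 35, 36} × {x15, x16}}; |τ_{X×Y}| = 9.

Enumerate products U × V with U ∈ τ_X, V ∈ τ_Y (deduplicated):
  ∅ × ∅ = {} (∅)
  {34} × {x15} = {(34,x15)}
  {34} × {x16} = {(34,x16)}
  {34} × {x15, x16} = {(34,x15), (34,x16)}
  {34, 35, 36} × {x15} = {(34,x15), (35,x15), (36,x15)}
  {34, 35, 36} × {x16} = {(34,x16), (35,x16), (36,x16)}
  {34, 35, 36} × {x15, x16} = {(34,x15), (34,x16), (35,x15), (35,x16), (36,x15), (36,x16)}
These 7 distinct sets form the basis B.
Close under arbitrary unions to get τ_{X×Y}; counting gives |τ_{X×Y}| = 9.


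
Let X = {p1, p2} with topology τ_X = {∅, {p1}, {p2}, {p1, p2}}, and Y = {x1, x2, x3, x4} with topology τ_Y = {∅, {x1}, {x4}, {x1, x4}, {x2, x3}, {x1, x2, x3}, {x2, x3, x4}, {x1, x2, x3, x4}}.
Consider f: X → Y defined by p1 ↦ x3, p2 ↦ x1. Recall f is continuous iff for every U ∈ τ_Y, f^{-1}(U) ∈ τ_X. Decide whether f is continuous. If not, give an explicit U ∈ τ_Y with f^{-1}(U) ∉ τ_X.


f IS continuous.

Compute f^{-1}(U) for each U ∈ τ_Y:
  U = ∅: f^{-1}(U) = ∅ ∈ τ_X ✓.
  U = {x1}: f^{-1}(U) = {p2} ∈ τ_X ✓.
  U = {x4}: f^{-1}(U) = ∅ ∈ τ_X ✓.
  U = {x1, x4}: f^{-1}(U) = {p2} ∈ τ_X ✓.
  U = {x2, x3}: f^{-1}(U) = {p1} ∈ τ_X ✓.
  U = {x1, x2, x3}: f^{-1}(U) = {p1, p2} ∈ τ_X ✓.
  U = {x2, x3, x4}: f^{-1}(U) = {p1} ∈ τ_X ✓.
  U = {x1, x2, x3, x4}: f^{-1}(U) = {p1, p2} ∈ τ_X ✓.
Every preimage lies in τ_X, so f IS continuous.


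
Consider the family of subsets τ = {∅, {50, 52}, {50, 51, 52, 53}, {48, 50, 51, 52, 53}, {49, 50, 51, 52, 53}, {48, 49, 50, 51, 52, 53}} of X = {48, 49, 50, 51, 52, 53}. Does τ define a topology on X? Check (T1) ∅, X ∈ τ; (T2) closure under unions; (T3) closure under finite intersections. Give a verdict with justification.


τ IS a topology on X.

Axiom (T1): ∅ ∈ τ? Yes; X ∈ τ? Yes.
Axiom (T2/T3): check pairwise unions and intersections of members of τ.
All pairwise intersections and unions checked — each lies in τ. Therefore τ satisfies (T1), (T2), (T3): it IS a topology on X.


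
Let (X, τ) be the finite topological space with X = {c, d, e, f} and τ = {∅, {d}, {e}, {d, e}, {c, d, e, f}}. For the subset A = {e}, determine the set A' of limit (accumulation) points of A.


A' = {c, f}

For each x ∈ X, list the open sets U ∈ τ with x ∈ U, then check whether U ∩ (A ∖ {x}) ≠ ∅ for every such U.
  x = c: opens ∋ x are {c, d, e, f}; each meets A ∖ {c}, so x IS a limit point.
  x = d: open {d} ∋ x has {d} ∩ (A ∖ {d}) = ∅, so x is NOT a limit point.
  x = e: open {e} ∋ x has {e} ∩ (A ∖ {e}) = ∅, so x is NOT a limit point.
  x = f: opens ∋ x are {c, d, e, f}; each meets A ∖ {f}, so x IS a limit point.
Collecting: A' = {c, f}.


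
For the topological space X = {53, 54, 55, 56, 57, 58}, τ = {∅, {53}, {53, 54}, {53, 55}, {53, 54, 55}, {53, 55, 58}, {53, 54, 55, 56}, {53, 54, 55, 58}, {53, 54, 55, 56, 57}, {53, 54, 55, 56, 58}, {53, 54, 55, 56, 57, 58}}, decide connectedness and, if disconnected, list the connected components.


(X, τ) is connected.

Find clopen sets (U ∈ τ with X ∖ U ∈ τ):
  U = ∅, X ∖ U = {53, 54, 55, 56, 57, 58} — both open, so U is clopen.
  U = {53, 54, 55, 56, 57, 58}, X ∖ U = ∅ — both open, so U is clopen.
Only trivial clopens (∅ and X) exist, so (X, τ) is connected.
Compute connected components by grouping points that agree on all clopens:
  component: {53, 54, 55, 56, 57, 58}


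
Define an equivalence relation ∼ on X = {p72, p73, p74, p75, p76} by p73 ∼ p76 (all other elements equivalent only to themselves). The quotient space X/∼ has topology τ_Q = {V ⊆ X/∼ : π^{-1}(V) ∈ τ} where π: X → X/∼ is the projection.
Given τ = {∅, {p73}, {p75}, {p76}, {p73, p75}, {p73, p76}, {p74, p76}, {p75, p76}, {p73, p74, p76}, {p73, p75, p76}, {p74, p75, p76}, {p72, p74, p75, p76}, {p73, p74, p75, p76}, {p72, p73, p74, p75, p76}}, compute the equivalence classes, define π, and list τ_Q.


X/∼ = {[p72], [p73=p76], [p74], [p75]}; |τ_Q| = 7.

Equivalence classes: [p72], [p73=p76], [p74], [p75].
Quotient map π: X → X/∼ sends p72 ↦ [p72], p73 ↦ [p73=p76], p74 ↦ [p74], p75 ↦ [p75], p76 ↦ [p73=p76].
For each subset V ⊆ X/∼, compute π^{-1}(V) ⊆ X and check whether π^{-1}(V) ∈ τ. V is open in τ_Q iff π^{-1}(V) ∈ τ.
  V = {}: π^{-1}(V) = ∅ ∈ τ ✓.
  V = {[p72]}: π^{-1}(V) = {p72} ∉ τ ✗.
  V = {[p73=p76]}: π^{-1}(V) = {p73, p76} ∈ τ ✓.
  V = {[p72], [p73=p76]}: π^{-1}(V) = {p72, p73, p76} ∉ τ ✗.
  V = {[p74]}: π^{-1}(V) = {p74} ∉ τ ✗.
  V = {[p72], [p74]}: π^{-1}(V) = {p72, p74} ∉ τ ✗.
  V = {[p73=p76], [p74]}: π^{-1}(V) = {p73, p74, p76} ∈ τ ✓.
  V = {[p72], [p73=p76], [p74]}: π^{-1}(V) = {p72, p73, p74, p76} ∉ τ ✗.
  V = {[p75]}: π^{-1}(V) = {p75} ∈ τ ✓.
  V = {[p72], [p75]}: π^{-1}(V) = {p72, p75} ∉ τ ✗.
  V = {[p73=p76], [p75]}: π^{-1}(V) = {p73, p75, p76} ∈ τ ✓.
  V = {[p72], [p73=p76], [p75]}: π^{-1}(V) = {p72, p73, p75, p76} ∉ τ ✗.
  V = {[p74], [p75]}: π^{-1}(V) = {p74, p75} ∉ τ ✗.
  V = {[p72], [p74], [p75]}: π^{-1}(V) = {p72, p74, p75} ∉ τ ✗.
  V = {[p73=p76], [p74], [p75]}: π^{-1}(V) = {p73, p74, p75, p76} ∈ τ ✓.
  V = {[p72], [p73=p76], [p74], [p75]}: π^{-1}(V) = {p72, p73, p74, p75, p76} ∈ τ ✓.
Open sets in the quotient: τ_Q = {{}, {[p73=p76]}, {[p73=p76], [p74]}, {[p75]}, {[p73=p76], [p75]}, {[p73=p76], [p74], [p75]}, {[p72], [p73=p76], [p74], [p75]}} (7 elements).


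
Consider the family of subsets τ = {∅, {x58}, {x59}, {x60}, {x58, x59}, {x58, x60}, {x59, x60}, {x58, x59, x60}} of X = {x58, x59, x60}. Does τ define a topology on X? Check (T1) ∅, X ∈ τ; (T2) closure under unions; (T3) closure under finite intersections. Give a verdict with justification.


τ IS a topology on X.

Axiom (T1): ∅ ∈ τ? Yes; X ∈ τ? Yes.
Axiom (T2/T3): check pairwise unions and intersections of members of τ.
All pairwise intersections and unions checked — each lies in τ. Therefore τ satisfies (T1), (T2), (T3): it IS a topology on X.


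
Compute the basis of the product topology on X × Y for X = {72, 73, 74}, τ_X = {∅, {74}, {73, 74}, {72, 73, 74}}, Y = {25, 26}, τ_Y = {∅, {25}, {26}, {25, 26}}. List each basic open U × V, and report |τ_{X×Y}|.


Basis B = {∅ × ∅, {74} × {25}, {74} × {26}, {73, 74} × {25}, {73, 74} × {26}, {74} × {25, 26}, {72, 73, 74} × {25}, {72, 73, 74} × {26}, {73, 74} × {25, 26}, {72, 73, 74} × {25, 26}}; |τ_{X×Y}| = 16.

Enumerate products U × V with U ∈ τ_X, V ∈ τ_Y (deduplicated):
  ∅ × ∅ = {} (∅)
  {74} × {25} = {(74,25)}
  {74} × {26} = {(74,26)}
  {73, 74} × {25} = {(73,25), (74,25)}
  {73, 74} × {26} = {(73,26), (74,26)}
  {74} × {25, 26} = {(74,25), (74,26)}
  {72, 73, 74} × {25} = {(72,25), (73,25), (74,25)}
  {72, 73, 74} × {26} = {(72,26), (73,26), (74,26)}
  {73, 74} × {25, 26} = {(73,25), (73,26), (74,25), (74,26)}
  {72, 73, 74} × {25, 26} = {(72,25), (72,26), (73,25), (73,26), (74,25), (74,26)}
These 10 distinct sets form the basis B.
Close under arbitrary unions to get τ_{X×Y}; counting gives |τ_{X×Y}| = 16.


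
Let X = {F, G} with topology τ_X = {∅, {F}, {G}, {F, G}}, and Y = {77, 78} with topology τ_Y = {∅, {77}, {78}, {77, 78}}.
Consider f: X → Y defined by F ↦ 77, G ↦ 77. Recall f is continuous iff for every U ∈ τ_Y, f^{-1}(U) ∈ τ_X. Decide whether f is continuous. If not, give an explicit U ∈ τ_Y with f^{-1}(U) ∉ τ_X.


f IS continuous.

Compute f^{-1}(U) for each U ∈ τ_Y:
  U = ∅: f^{-1}(U) = ∅ ∈ τ_X ✓.
  U = {77}: f^{-1}(U) = {F, G} ∈ τ_X ✓.
  U = {78}: f^{-1}(U) = ∅ ∈ τ_X ✓.
  U = {77, 78}: f^{-1}(U) = {F, G} ∈ τ_X ✓.
Every preimage lies in τ_X, so f IS continuous.


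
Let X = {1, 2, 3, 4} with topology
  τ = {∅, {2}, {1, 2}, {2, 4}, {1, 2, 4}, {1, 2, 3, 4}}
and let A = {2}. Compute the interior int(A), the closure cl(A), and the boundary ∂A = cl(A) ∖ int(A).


int(A) = {2}, cl(A) = {1, 2, 3, 4}, ∂A = {1, 3, 4}.

Closed sets in (X, τ) are complements of opens:
  closed(X, τ) = {∅, {3}, {1, 3}, {3, 4}, {1, 3, 4}, {1, 2, 3, 4}}.
int(A) = ⋃ {U ∈ τ : U ⊆ A}. Opens contained in A: ∅, {2}.
Taking the union of these: int(A) = {2}.
cl(A) = ⋂ {C closed : A ⊆ C}. Closed sets containing A: {1, 2, 3, 4}.
Intersecting these: cl(A) = {1, 2, 3, 4}.
∂A = cl(A) ∖ int(A) = {1, 2, 3, 4} ∖ {2} = {1, 3, 4}.


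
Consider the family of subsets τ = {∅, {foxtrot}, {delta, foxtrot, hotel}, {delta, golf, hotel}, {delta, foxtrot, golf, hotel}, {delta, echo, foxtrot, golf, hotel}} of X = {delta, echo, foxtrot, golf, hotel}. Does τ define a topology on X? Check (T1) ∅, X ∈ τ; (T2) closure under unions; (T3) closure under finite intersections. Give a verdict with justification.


τ is NOT a topology on X.

Axiom (T1): ∅ ∈ τ? Yes; X ∈ τ? Yes.
Axiom (T2/T3): check pairwise unions and intersections of members of τ.
Counterexample for (T3): {delta, foxtrot, hotel} ∩ {delta, golf, hotel} = {delta, hotel} ∉ τ. Therefore τ is NOT a topology.


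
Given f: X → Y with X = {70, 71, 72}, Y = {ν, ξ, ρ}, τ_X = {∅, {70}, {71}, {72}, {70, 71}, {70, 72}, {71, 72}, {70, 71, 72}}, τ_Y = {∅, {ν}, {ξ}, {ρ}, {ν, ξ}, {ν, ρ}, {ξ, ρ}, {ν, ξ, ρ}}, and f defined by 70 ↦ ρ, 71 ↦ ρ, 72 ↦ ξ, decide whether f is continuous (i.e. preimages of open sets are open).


f IS continuous.

Compute f^{-1}(U) for each U ∈ τ_Y:
  U = ∅: f^{-1}(U) = ∅ ∈ τ_X ✓.
  U = {ν}: f^{-1}(U) = ∅ ∈ τ_X ✓.
  U = {ξ}: f^{-1}(U) = {72} ∈ τ_X ✓.
  U = {ρ}: f^{-1}(U) = {70, 71} ∈ τ_X ✓.
  U = {ν, ξ}: f^{-1}(U) = {72} ∈ τ_X ✓.
  U = {ν, ρ}: f^{-1}(U) = {70, 71} ∈ τ_X ✓.
  U = {ξ, ρ}: f^{-1}(U) = {70, 71, 72} ∈ τ_X ✓.
  U = {ν, ξ, ρ}: f^{-1}(U) = {70, 71, 72} ∈ τ_X ✓.
Every preimage lies in τ_X, so f IS continuous.


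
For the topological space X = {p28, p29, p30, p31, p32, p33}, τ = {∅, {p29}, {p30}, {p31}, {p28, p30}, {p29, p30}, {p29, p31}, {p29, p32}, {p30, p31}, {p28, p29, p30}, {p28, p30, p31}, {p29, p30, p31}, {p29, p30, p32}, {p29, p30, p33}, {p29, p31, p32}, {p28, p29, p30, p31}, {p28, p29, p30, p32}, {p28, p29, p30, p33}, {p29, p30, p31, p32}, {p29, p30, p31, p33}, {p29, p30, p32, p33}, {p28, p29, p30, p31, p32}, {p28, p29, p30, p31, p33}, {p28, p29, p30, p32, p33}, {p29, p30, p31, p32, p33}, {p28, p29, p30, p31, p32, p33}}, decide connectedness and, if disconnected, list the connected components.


(X, τ) is disconnected; components = [{p31}, {p28, p29, p30, p32, p33}].

Find clopen sets (U ∈ τ with X ∖ U ∈ τ):
  U = ∅, X ∖ U = {p28, p29, p30, p31, p32, p33} — both open, so U is clopen.
  U = {p31}, X ∖ U = {p28, p29, p30, p32, p33} — both open, so U is clopen.
  U = {p28, p29, p30, p32, p33}, X ∖ U = {p31} — both open, so U is clopen.
  U = {p28, p29, p30, p31, p32, p33}, X ∖ U = ∅ — both open, so U is clopen.
Nontrivial clopen(s) exist: e.g. {p31}. So (X, τ) is disconnected.
Compute connected components by grouping points that agree on all clopens:
  component: {p31}
  component: {p28, p29, p30, p32, p33}


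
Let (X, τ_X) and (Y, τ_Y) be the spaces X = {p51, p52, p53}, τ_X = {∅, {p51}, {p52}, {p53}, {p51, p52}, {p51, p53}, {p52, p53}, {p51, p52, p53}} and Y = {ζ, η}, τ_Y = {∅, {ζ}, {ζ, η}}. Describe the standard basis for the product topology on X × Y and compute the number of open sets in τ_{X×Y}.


Basis B = {∅ × ∅, {p51} × {ζ}, {p52} × {ζ}, {p53} × {ζ}, {p51} × {ζ, η}, {p51, p52} × {ζ}, {p51, p53} × {ζ}, {p52} × {ζ, η}, {p52, p53} × {ζ}, {p53} × {ζ, η}, {p51, p52, p53} × {ζ}, {p51, p52} × {ζ, η}, {p51, p53} × {ζ, η}, {p52, p53} × {ζ, η}, {p51, p52, p53} × {ζ, η}}; |τ_{X×Y}| = 27.

Enumerate products U × V with U ∈ τ_X, V ∈ τ_Y (deduplicated):
  ∅ × ∅ = {} (∅)
  {p51} × {ζ} = {(p51,ζ)}
  {p52} × {ζ} = {(p52,ζ)}
  {p53} × {ζ} = {(p53,ζ)}
  {p51} × {ζ, η} = {(p51,ζ), (p51,η)}
  {p51, p52} × {ζ} = {(p51,ζ), (p52,ζ)}
  {p51, p53} × {ζ} = {(p51,ζ), (p53,ζ)}
  {p52} × {ζ, η} = {(p52,ζ), (p52,η)}
  {p52, p53} × {ζ} = {(p52,ζ), (p53,ζ)}
  {p53} × {ζ, η} = {(p53,ζ), (p53,η)}
  {p51, p52, p53} × {ζ} = {(p51,ζ), (p52,ζ), (p53,ζ)}
  {p51, p52} × {ζ, η} = {(p51,ζ), (p51,η), (p52,ζ), (p52,η)}
  {p51, p53} × {ζ, η} = {(p51,ζ), (p51,η), (p53,ζ), (p53,η)}
  {p52, p53} × {ζ, η} = {(p52,ζ), (p52,η), (p53,ζ), (p53,η)}
  {p51, p52, p53} × {ζ, η} = {(p51,ζ), (p51,η), (p52,ζ), (p52,η), (p53,ζ), (p53,η)}
These 15 distinct sets form the basis B.
Close under arbitrary unions to get τ_{X×Y}; counting gives |τ_{X×Y}| = 27.


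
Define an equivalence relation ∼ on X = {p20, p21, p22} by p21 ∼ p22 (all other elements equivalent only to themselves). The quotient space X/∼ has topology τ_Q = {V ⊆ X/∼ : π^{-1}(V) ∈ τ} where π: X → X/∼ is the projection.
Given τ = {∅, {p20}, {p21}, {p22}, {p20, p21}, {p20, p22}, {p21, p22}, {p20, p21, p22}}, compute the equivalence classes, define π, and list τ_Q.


X/∼ = {[p20], [p21=p22]}; |τ_Q| = 4.

Equivalence classes: [p20], [p21=p22].
Quotient map π: X → X/∼ sends p20 ↦ [p20], p21 ↦ [p21=p22], p22 ↦ [p21=p22].
For each subset V ⊆ X/∼, compute π^{-1}(V) ⊆ X and check whether π^{-1}(V) ∈ τ. V is open in τ_Q iff π^{-1}(V) ∈ τ.
  V = {}: π^{-1}(V) = ∅ ∈ τ ✓.
  V = {[p20]}: π^{-1}(V) = {p20} ∈ τ ✓.
  V = {[p21=p22]}: π^{-1}(V) = {p21, p22} ∈ τ ✓.
  V = {[p20], [p21=p22]}: π^{-1}(V) = {p20, p21, p22} ∈ τ ✓.
Open sets in the quotient: τ_Q = {{}, {[p20]}, {[p21=p22]}, {[p20], [p21=p22]}} (4 elements).


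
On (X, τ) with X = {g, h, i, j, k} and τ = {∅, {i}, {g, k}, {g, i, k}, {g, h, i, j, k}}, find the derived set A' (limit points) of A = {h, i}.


A' = {h, j}

For each x ∈ X, list the open sets U ∈ τ with x ∈ U, then check whether U ∩ (A ∖ {x}) ≠ ∅ for every such U.
  x = g: open {g, k} ∋ x has {g, k} ∩ (A ∖ {g}) = ∅, so x is NOT a limit point.
  x = h: opens ∋ x are {g, h, i, j, k}; each meets A ∖ {h}, so x IS a limit point.
  x = i: open {i} ∋ x has {i} ∩ (A ∖ {i}) = ∅, so x is NOT a limit point.
  x = j: opens ∋ x are {g, h, i, j, k}; each meets A ∖ {j}, so x IS a limit point.
  x = k: open {g, k} ∋ x has {g, k} ∩ (A ∖ {k}) = ∅, so x is NOT a limit point.
Collecting: A' = {h, j}.


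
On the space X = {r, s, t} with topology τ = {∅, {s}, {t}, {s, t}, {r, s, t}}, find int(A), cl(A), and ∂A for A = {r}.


int(A) = ∅, cl(A) = {r}, ∂A = {r}.

Closed sets in (X, τ) are complements of opens:
  closed(X, τ) = {∅, {r}, {r, s}, {r, t}, {r, s, t}}.
int(A) = ⋃ {U ∈ τ : U ⊆ A}. Opens contained in A: ∅.
Taking the union of these: int(A) = ∅.
cl(A) = ⋂ {C closed : A ⊆ C}. Closed sets containing A: {r}, {r, s}, {r, t}, {r, s, t}.
Intersecting these: cl(A) = {r}.
∂A = cl(A) ∖ int(A) = {r} ∖ ∅ = {r}.


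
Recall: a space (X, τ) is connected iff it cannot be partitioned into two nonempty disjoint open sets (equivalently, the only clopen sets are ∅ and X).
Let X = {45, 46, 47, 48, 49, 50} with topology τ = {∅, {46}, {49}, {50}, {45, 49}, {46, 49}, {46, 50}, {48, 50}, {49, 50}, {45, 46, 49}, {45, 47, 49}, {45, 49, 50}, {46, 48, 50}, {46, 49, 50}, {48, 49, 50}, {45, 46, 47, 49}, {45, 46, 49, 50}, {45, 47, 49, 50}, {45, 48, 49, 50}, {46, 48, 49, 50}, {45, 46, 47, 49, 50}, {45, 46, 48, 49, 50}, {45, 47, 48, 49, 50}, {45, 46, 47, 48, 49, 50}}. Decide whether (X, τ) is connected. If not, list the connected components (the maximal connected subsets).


(X, τ) is disconnected; components = [{46}, {48, 50}, {45, 47, 49}].

Find clopen sets (U ∈ τ with X ∖ U ∈ τ):
  U = ∅, X ∖ U = {45, 46, 47, 48, 49, 50} — both open, so U is clopen.
  U = {46}, X ∖ U = {45, 47, 48, 49, 50} — both open, so U is clopen.
  U = {48, 50}, X ∖ U = {45, 46, 47, 49} — both open, so U is clopen.
  U = {45, 47, 49}, X ∖ U = {46, 48, 50} — both open, so U is clopen.
  U = {46, 48, 50}, X ∖ U = {45, 47, 49} — both open, so U is clopen.
  U = {45, 46, 47, 49}, X ∖ U = {48, 50} — both open, so U is clopen.
  U = {45, 47, 48, 49, 50}, X ∖ U = {46} — both open, so U is clopen.
  U = {45, 46, 47, 48, 49, 50}, X ∖ U = ∅ — both open, so U is clopen.
Nontrivial clopen(s) exist: e.g. {45, 47, 49}. So (X, τ) is disconnected.
Compute connected components by grouping points that agree on all clopens:
  component: {46}
  component: {48, 50}
  component: {45, 47, 49}
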